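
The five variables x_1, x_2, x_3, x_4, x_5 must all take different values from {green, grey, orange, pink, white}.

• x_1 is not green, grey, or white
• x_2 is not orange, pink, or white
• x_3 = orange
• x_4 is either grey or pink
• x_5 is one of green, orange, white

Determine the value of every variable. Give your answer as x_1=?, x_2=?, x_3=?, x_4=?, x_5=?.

x_3 must be orange (only option left). Strike orange from x_1, x_5.
x_1 must be pink (only option left). So x_4 can't be pink.
x_4's domain is down to {grey}, so x_4 = grey. Strike grey from x_2.
x_2 has just one choice, so x_2 = green. So x_5 can't be green.
x_5 must be white (only option left).

x_1=pink, x_2=green, x_3=orange, x_4=grey, x_5=white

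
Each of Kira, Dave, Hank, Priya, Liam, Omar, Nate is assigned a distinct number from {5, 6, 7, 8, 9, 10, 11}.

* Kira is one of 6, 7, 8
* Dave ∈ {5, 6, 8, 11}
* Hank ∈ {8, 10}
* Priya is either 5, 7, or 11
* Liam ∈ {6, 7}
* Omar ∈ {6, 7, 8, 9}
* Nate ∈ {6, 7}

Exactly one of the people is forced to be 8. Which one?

The 7 variables together cover exactly {5, 6, 7, 8, 9, 10, 11} — 7 values for 7 variables — and 9 appears only in Omar's list, so Omar = 9.
The 6 still-open variables draw from only 6 values {5, 6, 7, 8, 10, 11}, so each is used; only Hank can be 10, hence Hank = 10.
Liam and Nate between them cover only {6, 7} — a naked pair. Remove those values from Kira, Dave, Priya.
So 8 goes to Kira.

Kira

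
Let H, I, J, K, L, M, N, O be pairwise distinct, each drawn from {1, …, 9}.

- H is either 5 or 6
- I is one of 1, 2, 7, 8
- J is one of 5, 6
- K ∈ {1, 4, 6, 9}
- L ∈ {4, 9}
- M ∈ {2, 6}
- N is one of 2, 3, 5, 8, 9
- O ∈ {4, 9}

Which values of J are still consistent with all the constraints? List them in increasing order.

H and J share exactly the 2 values {5, 6}; by pigeonhole those values go to them, so strike 5, 6 from K, M, N.
M must be 2 (only option left). Eliminate 2 elsewhere: I, N.
L and O share exactly the 2 values {4, 9}; by pigeonhole those values go to them, so strike 4, 9 from K, N.
That leaves K = 1. Remove 1 from I.
No further eliminations apply; J can still be any of 5, 6.

5, 6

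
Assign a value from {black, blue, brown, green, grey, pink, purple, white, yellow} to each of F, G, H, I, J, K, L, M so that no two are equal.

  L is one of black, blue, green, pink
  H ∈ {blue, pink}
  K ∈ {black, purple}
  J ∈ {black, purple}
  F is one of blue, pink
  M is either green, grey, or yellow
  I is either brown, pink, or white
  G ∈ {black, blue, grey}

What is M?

yellow

The 2 variables F and H are confined to {blue, pink}, which locks those values in; drop them from G, I, L.
J and K share exactly the 2 values {black, purple}; by pigeonhole those values go to them, so strike black, purple from G, L.
G's domain is down to {grey}, so G = grey. Remove grey from M.
That leaves L = green. Remove green from M.
So M = yellow.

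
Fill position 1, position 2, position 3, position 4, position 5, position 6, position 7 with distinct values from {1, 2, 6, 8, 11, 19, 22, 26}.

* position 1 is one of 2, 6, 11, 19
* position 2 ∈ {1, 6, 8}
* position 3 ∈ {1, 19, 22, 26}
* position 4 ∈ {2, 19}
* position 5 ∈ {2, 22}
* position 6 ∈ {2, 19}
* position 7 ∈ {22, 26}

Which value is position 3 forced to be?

position 4 and position 6 between them cover only {2, 19} — a naked pair. Remove those values from position 1, position 3, position 5.
position 5 must be 22 (only option left). So position 3, position 7 can't be 22.
That leaves position 7 = 26. Strike 26 from position 3.
So position 3 = 1.

1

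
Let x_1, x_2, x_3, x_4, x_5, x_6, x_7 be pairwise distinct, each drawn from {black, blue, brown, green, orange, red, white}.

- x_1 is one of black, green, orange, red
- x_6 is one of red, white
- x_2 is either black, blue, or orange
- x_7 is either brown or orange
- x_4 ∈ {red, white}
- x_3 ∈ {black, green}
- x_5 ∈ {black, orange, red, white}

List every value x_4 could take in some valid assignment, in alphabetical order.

The 7 variables together cover exactly {black, blue, brown, green, orange, red, white} — 7 values for 7 variables — and blue appears only in x_2's list, so x_2 = blue.
Among the 6 still-open variables, brown fits only x_7 (and all 6 values in {black, brown, green, orange, red, white} must be used), so x_7 = brown.
x_4 and x_6 share exactly the 2 values {red, white}; by pigeonhole those values go to them, so strike red, white from x_1, x_5.
No further eliminations apply; x_4 can still be any of red, white.

red, white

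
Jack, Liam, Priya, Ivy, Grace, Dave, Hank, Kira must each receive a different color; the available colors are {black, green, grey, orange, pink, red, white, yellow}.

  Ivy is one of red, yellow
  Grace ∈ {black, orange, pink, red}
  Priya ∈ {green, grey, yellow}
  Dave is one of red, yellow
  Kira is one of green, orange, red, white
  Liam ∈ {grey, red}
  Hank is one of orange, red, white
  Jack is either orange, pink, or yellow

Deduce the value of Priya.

green

Among the 8 variables, black fits only Grace (and all 8 values in {black, green, grey, orange, pink, red, white, yellow} must be used), so Grace = black.
Among the 7 still-open variables, pink fits only Jack (and all 7 values in {green, grey, orange, pink, red, white, yellow} must be used), so Jack = pink.
Ivy and Dave share exactly the 2 values {red, yellow}; by pigeonhole those values go to them, so strike red, yellow from Liam, Priya, Hank, Kira.
Liam must be grey (only option left). Remove grey from Priya.
So Priya = green.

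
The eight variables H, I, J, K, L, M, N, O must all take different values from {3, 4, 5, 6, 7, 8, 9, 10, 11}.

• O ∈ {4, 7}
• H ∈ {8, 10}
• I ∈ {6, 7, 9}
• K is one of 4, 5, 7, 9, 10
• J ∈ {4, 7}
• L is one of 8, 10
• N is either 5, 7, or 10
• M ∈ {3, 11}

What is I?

6

H and L share exactly the 2 values {8, 10}; by pigeonhole those values go to them, so strike 8, 10 from K, N.
The 2 variables J and O are confined to {4, 7}, which locks those values in; drop them from I, K, N.
N's domain is down to {5}, so N = 5. Eliminate 5 elsewhere: K.
K has just one choice, so K = 9. Strike 9 from I.
So I = 6.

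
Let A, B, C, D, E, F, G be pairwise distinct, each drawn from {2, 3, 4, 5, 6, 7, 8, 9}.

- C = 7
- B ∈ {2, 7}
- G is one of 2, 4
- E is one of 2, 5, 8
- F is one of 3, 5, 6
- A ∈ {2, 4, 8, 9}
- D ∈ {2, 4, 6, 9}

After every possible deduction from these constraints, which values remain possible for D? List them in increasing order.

6, 9

C must be 7 (only option left). Strike 7 from B.
B must be 2 (only option left). So A, D, E, G can't be 2.
That leaves G = 4. So A, D can't be 4.
No further eliminations apply; D can still be any of 6, 9.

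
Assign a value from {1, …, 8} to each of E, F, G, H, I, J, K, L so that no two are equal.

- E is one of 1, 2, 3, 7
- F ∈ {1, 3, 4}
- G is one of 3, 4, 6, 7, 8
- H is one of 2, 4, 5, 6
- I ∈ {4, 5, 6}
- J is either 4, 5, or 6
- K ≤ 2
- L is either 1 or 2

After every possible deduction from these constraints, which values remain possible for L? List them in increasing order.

Among the 8 variables, 8 fits only G (and all 8 values in {1, 2, 3, 4, 5, 6, 7, 8} must be used), so G = 8.
Among the 7 still-open variables, 7 fits only E (and all 7 values in {1, 2, 3, 4, 5, 6, 7} must be used), so E = 7.
The 6 still-open variables draw from only 6 values {1, 2, 3, 4, 5, 6}, so each is used; only F can be 3, hence F = 3.
K and L share exactly the 2 values {1, 2}; by pigeonhole those values go to them, so strike 1, 2 from H.
No further eliminations apply; L can still be any of 1, 2.

1, 2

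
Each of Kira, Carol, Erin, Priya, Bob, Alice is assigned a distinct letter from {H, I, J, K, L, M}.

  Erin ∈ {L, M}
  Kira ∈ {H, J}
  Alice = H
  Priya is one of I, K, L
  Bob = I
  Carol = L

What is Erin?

M

Carol's domain is down to {L}, so Carol = L. Strike L from Erin, Priya.
So Erin = M.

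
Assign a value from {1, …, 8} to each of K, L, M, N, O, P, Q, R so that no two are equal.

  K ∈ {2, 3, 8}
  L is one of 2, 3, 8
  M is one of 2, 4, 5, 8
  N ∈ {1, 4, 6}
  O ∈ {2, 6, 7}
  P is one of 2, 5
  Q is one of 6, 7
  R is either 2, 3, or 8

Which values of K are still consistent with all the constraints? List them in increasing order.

2, 3, 8

The 8 variables together cover exactly {1, 2, 3, 4, 5, 6, 7, 8} — 8 values for 8 variables — and 1 appears only in N's list, so N = 1.
The 7 still-open variables together cover exactly {2, 3, 4, 5, 6, 7, 8} — 7 values for 7 variables — and 4 appears only in M's list, so M = 4.
The 6 still-open variables draw from only 6 values {2, 3, 5, 6, 7, 8}, so each is used; only P can be 5, hence P = 5.
K, L, R between them cover only {2, 3, 8} — a naked triple. Remove those values from O.
No further eliminations apply; K can still be any of 2, 3, 8.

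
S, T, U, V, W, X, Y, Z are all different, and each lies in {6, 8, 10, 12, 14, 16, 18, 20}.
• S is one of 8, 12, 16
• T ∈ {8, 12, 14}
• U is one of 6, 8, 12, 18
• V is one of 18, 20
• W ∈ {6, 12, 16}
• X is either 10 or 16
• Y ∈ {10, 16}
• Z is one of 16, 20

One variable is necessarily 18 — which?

The 8 variables together cover exactly {6, 8, 10, 12, 14, 16, 18, 20} — 8 values for 8 variables — and 14 appears only in T's list, so T = 14.
X and Y share exactly the 2 values {10, 16}; by pigeonhole those values go to them, so strike 10, 16 from S, W, Z.
Z has just one choice, so Z = 20. Strike 20 from V.
So 18 goes to V.

V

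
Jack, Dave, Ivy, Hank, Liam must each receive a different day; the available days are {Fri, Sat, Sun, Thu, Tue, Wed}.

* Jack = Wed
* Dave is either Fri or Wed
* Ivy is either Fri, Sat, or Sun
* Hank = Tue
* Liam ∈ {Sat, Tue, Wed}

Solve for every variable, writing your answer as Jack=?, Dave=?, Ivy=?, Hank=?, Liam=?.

Jack's domain is down to {Wed}, so Jack = Wed. So Dave, Liam can't be Wed.
That leaves Dave = Fri. Eliminate Fri elsewhere: Ivy.
That leaves Hank = Tue. Eliminate Tue elsewhere: Liam.
That leaves Liam = Sat. So Ivy can't be Sat.
Ivy's domain is down to {Sun}, so Ivy = Sun.

Jack=Wed, Dave=Fri, Ivy=Sun, Hank=Tue, Liam=Sat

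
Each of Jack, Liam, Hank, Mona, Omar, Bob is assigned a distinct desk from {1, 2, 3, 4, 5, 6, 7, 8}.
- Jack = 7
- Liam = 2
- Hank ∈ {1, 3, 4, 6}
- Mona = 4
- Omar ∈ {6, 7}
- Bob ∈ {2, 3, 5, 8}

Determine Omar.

6

Jack must be 7 (only option left). Remove 7 from Omar.
So Omar = 6.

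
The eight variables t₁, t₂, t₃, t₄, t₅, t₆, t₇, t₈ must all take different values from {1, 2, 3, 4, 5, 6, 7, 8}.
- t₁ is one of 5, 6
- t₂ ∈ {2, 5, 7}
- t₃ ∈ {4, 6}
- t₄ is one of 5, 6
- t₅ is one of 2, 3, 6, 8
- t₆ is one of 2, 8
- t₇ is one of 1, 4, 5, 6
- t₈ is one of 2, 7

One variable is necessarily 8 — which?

t₆

Among the 8 variables, 1 fits only t₇ (and all 8 values in {1, 2, 3, 4, 5, 6, 7, 8} must be used), so t₇ = 1.
Among the 7 still-open variables, 3 fits only t₅ (and all 7 values in {2, 3, 4, 5, 6, 7, 8} must be used), so t₅ = 3.
The 6 still-open variables draw from only 6 values {2, 4, 5, 6, 7, 8}, so each is used; only t₃ can be 4, hence t₃ = 4.
Among the 5 still-open variables, 8 fits only t₆ (and all 5 values in {2, 5, 6, 7, 8} must be used), so t₆ = 8.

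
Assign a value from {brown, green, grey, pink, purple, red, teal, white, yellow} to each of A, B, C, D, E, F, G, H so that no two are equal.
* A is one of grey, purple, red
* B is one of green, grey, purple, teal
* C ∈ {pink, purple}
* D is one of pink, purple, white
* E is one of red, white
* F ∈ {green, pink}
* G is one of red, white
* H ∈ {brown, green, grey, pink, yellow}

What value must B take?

E and G share exactly the 2 values {red, white}; by pigeonhole those values go to them, so strike red, white from A, D.
C and D between them cover only {pink, purple} — a naked pair. Remove those values from A, B, F, H.
A has just one choice, so A = grey. Eliminate grey elsewhere: B, H.
F has just one choice, so F = green. Remove green from B, H.
So B = teal.

teal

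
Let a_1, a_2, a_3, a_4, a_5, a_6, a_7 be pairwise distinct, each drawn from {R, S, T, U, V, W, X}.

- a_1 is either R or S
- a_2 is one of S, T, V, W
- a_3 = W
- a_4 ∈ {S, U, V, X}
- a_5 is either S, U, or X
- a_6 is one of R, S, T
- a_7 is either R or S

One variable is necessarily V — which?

a_2

a_3 must be W (only option left). Eliminate W elsewhere: a_2.
The 2 variables a_1 and a_7 are confined to {R, S}, which locks those values in; drop them from a_2, a_4, a_5, a_6.
That leaves a_6 = T. Strike T from a_2.
So V goes to a_2.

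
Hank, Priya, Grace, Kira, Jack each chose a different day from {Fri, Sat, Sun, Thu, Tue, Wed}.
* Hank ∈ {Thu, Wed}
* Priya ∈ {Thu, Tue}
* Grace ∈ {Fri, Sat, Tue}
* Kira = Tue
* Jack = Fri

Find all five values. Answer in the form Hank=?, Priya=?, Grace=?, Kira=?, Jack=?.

Kira's domain is down to {Tue}, so Kira = Tue. Strike Tue from Priya, Grace.
Jack must be Fri (only option left). So Grace can't be Fri.
Priya has just one choice, so Priya = Thu. So Hank can't be Thu.
Grace's domain is down to {Sat}, so Grace = Sat.
That leaves Hank = Wed.

Hank=Wed, Priya=Thu, Grace=Sat, Kira=Tue, Jack=Fri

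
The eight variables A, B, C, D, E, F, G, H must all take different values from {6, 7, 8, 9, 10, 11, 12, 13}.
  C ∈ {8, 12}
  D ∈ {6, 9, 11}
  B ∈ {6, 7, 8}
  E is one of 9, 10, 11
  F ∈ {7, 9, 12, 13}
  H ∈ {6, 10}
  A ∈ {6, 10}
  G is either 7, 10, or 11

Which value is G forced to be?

7

The 8 variables draw from only 8 values {6, 7, 8, 9, 10, 11, 12, 13}, so each is used; only F can be 13, hence F = 13.
Among the 7 still-open variables, 12 fits only C (and all 7 values in {6, 7, 8, 9, 10, 11, 12} must be used), so C = 12.
The 6 still-open variables draw from only 6 values {6, 7, 8, 9, 10, 11}, so each is used; only B can be 8, hence B = 8.
The 5 still-open variables together cover exactly {6, 7, 9, 10, 11} — 5 values for 5 variables — and 7 appears only in G's list, so G = 7.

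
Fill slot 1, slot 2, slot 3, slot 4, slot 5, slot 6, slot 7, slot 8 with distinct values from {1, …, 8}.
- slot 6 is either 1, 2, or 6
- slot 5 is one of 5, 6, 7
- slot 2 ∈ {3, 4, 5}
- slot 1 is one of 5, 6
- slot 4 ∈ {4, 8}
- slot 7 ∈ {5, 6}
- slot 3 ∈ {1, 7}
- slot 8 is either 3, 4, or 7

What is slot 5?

7

Among the 8 variables, 2 fits only slot 6 (and all 8 values in {1, 2, 3, 4, 5, 6, 7, 8} must be used), so slot 6 = 2.
Among the 7 still-open variables, 1 fits only slot 3 (and all 7 values in {1, 3, 4, 5, 6, 7, 8} must be used), so slot 3 = 1.
The 6 still-open variables together cover exactly {3, 4, 5, 6, 7, 8} — 6 values for 6 variables — and 8 appears only in slot 4's list, so slot 4 = 8.
The 2 variables slot 1 and slot 7 are confined to {5, 6}, which locks those values in; drop them from slot 2, slot 5.
So slot 5 = 7.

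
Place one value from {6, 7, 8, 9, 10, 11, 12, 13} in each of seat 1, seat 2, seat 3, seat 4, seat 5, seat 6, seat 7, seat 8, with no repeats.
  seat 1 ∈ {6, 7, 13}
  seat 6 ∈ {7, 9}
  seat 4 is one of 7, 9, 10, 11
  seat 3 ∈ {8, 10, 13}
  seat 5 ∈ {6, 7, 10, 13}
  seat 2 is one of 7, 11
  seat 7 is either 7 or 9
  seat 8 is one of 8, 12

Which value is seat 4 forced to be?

10

The 8 variables together cover exactly {6, 7, 8, 9, 10, 11, 12, 13} — 8 values for 8 variables — and 12 appears only in seat 8's list, so seat 8 = 12.
The 7 still-open variables draw from only 7 values {6, 7, 8, 9, 10, 11, 13}, so each is used; only seat 3 can be 8, hence seat 3 = 8.
The 2 variables seat 6 and seat 7 are confined to {7, 9}, which locks those values in; drop them from seat 1, seat 2, seat 4, seat 5.
That leaves seat 2 = 11. Remove 11 from seat 4.
So seat 4 = 10.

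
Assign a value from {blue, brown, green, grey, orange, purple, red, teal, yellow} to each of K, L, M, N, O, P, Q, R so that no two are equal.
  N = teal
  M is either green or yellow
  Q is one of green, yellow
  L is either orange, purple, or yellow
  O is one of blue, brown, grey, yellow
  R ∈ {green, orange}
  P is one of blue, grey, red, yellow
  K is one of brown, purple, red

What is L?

purple

N's domain is down to {teal}, so N = teal.
M and Q between them cover only {green, yellow} — a naked pair. Remove those values from L, O, P, R.
R's domain is down to {orange}, so R = orange. Strike orange from L.
So L = purple.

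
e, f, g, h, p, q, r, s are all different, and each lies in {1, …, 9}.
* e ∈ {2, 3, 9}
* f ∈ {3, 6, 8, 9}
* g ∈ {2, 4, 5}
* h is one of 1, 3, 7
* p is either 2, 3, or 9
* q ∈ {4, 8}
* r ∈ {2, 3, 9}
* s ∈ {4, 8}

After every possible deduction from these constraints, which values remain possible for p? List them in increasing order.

2, 3, 9

q and s share exactly the 2 values {4, 8}; by pigeonhole those values go to them, so strike 4, 8 from f, g.
e, p, r share exactly the 3 values {2, 3, 9}; by pigeonhole those values go to them, so strike 2, 3, 9 from f, g, h.
That leaves f = 6.
That leaves g = 5.
No further eliminations apply; p can still be any of 2, 3, 9.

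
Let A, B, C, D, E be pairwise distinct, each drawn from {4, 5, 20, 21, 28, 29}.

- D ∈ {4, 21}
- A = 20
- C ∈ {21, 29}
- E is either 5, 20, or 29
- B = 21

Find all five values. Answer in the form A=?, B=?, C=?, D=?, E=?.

A=20, B=21, C=29, D=4, E=5

A has just one choice, so A = 20. So E can't be 20.
B's domain is down to {21}, so B = 21. So C, D can't be 21.
C's domain is down to {29}, so C = 29. Remove 29 from E.
D must be 4 (only option left).
E's domain is down to {5}, so E = 5.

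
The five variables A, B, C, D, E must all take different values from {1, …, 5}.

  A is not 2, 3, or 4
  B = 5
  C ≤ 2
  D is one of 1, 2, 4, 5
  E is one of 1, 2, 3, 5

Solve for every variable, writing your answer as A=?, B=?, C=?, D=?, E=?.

B has just one choice, so B = 5. Eliminate 5 elsewhere: A, D, E.
A's domain is down to {1}, so A = 1. Strike 1 from C, D, E.
C must be 2 (only option left). Strike 2 from D, E.
D must be 4 (only option left).
That leaves E = 3.

A=1, B=5, C=2, D=4, E=3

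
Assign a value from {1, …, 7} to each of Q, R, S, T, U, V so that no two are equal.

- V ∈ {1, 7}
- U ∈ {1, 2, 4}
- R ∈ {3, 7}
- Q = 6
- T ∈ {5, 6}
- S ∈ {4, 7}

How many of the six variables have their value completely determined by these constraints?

2

Q must be 6 (only option left). Strike 6 from T.
T has just one choice, so T = 5.
Determined: Q=6, T=5. The other variables each still have more than one consistent value. That makes 2.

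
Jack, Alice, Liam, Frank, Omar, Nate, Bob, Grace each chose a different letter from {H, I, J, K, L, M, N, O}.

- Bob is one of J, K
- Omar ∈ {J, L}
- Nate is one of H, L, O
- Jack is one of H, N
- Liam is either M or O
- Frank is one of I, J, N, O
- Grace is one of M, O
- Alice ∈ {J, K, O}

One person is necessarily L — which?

The 8 variables draw from only 8 values {H, I, J, K, L, M, N, O}, so each is used; only Frank can be I, hence Frank = I.
The 7 still-open variables together cover exactly {H, J, K, L, M, N, O} — 7 values for 7 variables — and N appears only in Jack's list, so Jack = N.
The 6 still-open variables together cover exactly {H, J, K, L, M, O} — 6 values for 6 variables — and H appears only in Nate's list, so Nate = H.
Among the 5 still-open variables, L fits only Omar (and all 5 values in {J, K, L, M, O} must be used), so Omar = L.

Omar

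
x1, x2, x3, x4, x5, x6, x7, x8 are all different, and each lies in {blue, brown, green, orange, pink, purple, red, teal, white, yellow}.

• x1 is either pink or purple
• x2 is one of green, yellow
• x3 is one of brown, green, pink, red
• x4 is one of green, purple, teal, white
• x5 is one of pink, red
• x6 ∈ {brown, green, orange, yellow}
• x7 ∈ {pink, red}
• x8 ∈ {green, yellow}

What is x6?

The 2 variables x2 and x8 are confined to {green, yellow}, which locks those values in; drop them from x3, x4, x6.
x5 and x7 share exactly the 2 values {pink, red}; by pigeonhole those values go to them, so strike pink, red from x1, x3.
x1's domain is down to {purple}, so x1 = purple. Strike purple from x4.
That leaves x3 = brown. Remove brown from x6.
So x6 = orange.

orange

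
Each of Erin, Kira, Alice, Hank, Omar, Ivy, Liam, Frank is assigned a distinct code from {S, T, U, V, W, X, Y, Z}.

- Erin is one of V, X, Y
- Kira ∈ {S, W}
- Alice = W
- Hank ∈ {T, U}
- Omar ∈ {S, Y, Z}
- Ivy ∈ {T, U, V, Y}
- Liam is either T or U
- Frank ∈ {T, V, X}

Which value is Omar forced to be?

Z

Alice must be W (only option left). So Kira can't be W.
Kira must be S (only option left). Remove S from Omar.
Among the 6 still-open variables, Z fits only Omar (and all 6 values in {T, U, V, X, Y, Z} must be used), so Omar = Z.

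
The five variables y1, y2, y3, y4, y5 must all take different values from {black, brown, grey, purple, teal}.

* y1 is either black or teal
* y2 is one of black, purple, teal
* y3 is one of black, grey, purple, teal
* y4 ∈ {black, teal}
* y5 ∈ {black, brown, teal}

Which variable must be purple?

Among the 5 variables, brown fits only y5 (and all 5 values in {black, brown, grey, purple, teal} must be used), so y5 = brown.
The 4 still-open variables together cover exactly {black, grey, purple, teal} — 4 values for 4 variables — and grey appears only in y3's list, so y3 = grey.
The 3 still-open variables draw from only 3 values {black, purple, teal}, so each is used; only y2 can be purple, hence y2 = purple.

y2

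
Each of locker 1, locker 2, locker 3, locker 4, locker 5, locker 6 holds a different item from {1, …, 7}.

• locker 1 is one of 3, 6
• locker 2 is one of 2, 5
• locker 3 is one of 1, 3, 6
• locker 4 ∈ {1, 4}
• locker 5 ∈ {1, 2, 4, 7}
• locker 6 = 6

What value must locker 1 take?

locker 6 has just one choice, so locker 6 = 6. So locker 1, locker 3 can't be 6.
So locker 1 = 3.

3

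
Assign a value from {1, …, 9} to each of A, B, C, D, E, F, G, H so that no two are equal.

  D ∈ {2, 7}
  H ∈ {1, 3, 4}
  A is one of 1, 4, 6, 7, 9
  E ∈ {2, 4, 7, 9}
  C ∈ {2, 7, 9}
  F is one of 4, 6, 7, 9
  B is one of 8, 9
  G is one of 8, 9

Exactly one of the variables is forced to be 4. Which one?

The 8 variables draw from only 8 values {1, 2, 3, 4, 6, 7, 8, 9}, so each is used; only H can be 3, hence H = 3.
The 7 still-open variables draw from only 7 values {1, 2, 4, 6, 7, 8, 9}, so each is used; only A can be 1, hence A = 1.
The 6 still-open variables draw from only 6 values {2, 4, 6, 7, 8, 9}, so each is used; only F can be 6, hence F = 6.
Among the 5 still-open variables, 4 fits only E (and all 5 values in {2, 4, 7, 8, 9} must be used), so E = 4.

E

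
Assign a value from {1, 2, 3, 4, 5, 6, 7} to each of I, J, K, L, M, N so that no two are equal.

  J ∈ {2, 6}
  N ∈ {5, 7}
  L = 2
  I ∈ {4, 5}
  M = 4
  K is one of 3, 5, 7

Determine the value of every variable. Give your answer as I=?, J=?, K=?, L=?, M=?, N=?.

I=5, J=6, K=3, L=2, M=4, N=7

L must be 2 (only option left). So J can't be 2.
M has just one choice, so M = 4. Strike 4 from I.
I's domain is down to {5}, so I = 5. So K, N can't be 5.
That leaves J = 6.
N's domain is down to {7}, so N = 7. Strike 7 from K.
That leaves K = 3.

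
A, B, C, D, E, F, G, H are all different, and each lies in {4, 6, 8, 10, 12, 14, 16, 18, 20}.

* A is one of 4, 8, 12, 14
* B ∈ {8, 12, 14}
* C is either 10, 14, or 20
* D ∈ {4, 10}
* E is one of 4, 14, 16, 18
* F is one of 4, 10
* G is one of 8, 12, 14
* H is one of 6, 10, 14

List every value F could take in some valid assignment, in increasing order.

D and F share exactly the 2 values {4, 10}; by pigeonhole those values go to them, so strike 4, 10 from A, C, E, H.
A, B, G between them cover only {8, 12, 14} — a naked triple. Remove those values from C, E, H.
C's domain is down to {20}, so C = 20.
H must be 6 (only option left).
No further eliminations apply; F can still be any of 4, 10.

4, 10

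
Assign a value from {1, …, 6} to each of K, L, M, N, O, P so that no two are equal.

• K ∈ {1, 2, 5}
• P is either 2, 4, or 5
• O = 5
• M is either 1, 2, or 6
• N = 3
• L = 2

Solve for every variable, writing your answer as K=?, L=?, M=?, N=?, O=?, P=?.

K=1, L=2, M=6, N=3, O=5, P=4

L has just one choice, so L = 2. Eliminate 2 elsewhere: K, M, P.
N must be 3 (only option left).
That leaves O = 5. Strike 5 from K, P.
P must be 4 (only option left).
That leaves K = 1. So M can't be 1.
M must be 6 (only option left).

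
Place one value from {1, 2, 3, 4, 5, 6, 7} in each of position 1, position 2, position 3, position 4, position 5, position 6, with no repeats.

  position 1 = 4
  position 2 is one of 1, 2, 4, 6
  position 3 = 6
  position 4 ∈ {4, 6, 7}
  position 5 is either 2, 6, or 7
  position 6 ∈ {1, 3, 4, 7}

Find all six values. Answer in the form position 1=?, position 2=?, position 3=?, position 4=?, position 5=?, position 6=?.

position 1=4, position 2=1, position 3=6, position 4=7, position 5=2, position 6=3

position 1's domain is down to {4}, so position 1 = 4. Strike 4 from position 2, position 4, position 6.
position 3 has just one choice, so position 3 = 6. Strike 6 from position 2, position 4, position 5.
position 4 has just one choice, so position 4 = 7. Eliminate 7 elsewhere: position 5, position 6.
position 5's domain is down to {2}, so position 5 = 2. So position 2 can't be 2.
position 2's domain is down to {1}, so position 2 = 1. Eliminate 1 elsewhere: position 6.
position 6's domain is down to {3}, so position 6 = 3.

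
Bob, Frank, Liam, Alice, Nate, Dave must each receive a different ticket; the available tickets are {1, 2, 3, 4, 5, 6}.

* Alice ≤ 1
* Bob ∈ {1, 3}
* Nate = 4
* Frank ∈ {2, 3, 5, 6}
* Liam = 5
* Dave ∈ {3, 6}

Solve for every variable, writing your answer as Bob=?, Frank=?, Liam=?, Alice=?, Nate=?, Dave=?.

Bob=3, Frank=2, Liam=5, Alice=1, Nate=4, Dave=6

Liam must be 5 (only option left). So Frank can't be 5.
Alice must be 1 (only option left). So Bob can't be 1.
Nate must be 4 (only option left).
That leaves Bob = 3. So Frank, Dave can't be 3.
That leaves Dave = 6. Remove 6 from Frank.
Frank's domain is down to {2}, so Frank = 2.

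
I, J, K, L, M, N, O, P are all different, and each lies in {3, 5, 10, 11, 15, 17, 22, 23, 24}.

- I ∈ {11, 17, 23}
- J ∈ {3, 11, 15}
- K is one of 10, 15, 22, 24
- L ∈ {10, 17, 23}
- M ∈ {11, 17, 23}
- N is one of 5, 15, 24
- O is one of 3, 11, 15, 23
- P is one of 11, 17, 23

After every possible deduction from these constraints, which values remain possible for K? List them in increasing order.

I, M, P between them cover only {11, 17, 23} — a naked triple. Remove those values from J, L, O.
L must be 10 (only option left). Eliminate 10 elsewhere: K.
J and O between them cover only {3, 15} — a naked pair. Remove those values from K, N.
No further eliminations apply; K can still be any of 22, 24.

22, 24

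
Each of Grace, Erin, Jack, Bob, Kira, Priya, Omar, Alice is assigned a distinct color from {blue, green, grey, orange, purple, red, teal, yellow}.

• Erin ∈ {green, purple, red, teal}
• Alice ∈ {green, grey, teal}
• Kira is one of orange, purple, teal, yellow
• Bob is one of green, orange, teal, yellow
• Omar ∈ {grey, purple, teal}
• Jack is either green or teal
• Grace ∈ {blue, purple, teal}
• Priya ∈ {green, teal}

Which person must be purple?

Omar

Among the 8 variables, blue fits only Grace (and all 8 values in {blue, green, grey, orange, purple, red, teal, yellow} must be used), so Grace = blue.
The 7 still-open variables together cover exactly {green, grey, orange, purple, red, teal, yellow} — 7 values for 7 variables — and red appears only in Erin's list, so Erin = red.
The 2 variables Jack and Priya are confined to {green, teal}, which locks those values in; drop them from Bob, Kira, Omar, Alice.
That leaves Alice = grey. Eliminate grey elsewhere: Omar.
So purple goes to Omar.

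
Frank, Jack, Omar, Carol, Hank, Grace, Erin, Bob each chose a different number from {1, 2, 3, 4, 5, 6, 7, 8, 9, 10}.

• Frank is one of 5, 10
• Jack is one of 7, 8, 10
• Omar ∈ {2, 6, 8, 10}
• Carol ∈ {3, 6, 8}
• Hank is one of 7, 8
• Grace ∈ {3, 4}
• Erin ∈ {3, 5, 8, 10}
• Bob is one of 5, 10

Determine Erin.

3

Among the 8 variables, 2 fits only Omar (and all 8 values in {2, 3, 4, 5, 6, 7, 8, 10} must be used), so Omar = 2.
The 7 still-open variables draw from only 7 values {3, 4, 5, 6, 7, 8, 10}, so each is used; only Grace can be 4, hence Grace = 4.
Among the 6 still-open variables, 6 fits only Carol (and all 6 values in {3, 5, 6, 7, 8, 10} must be used), so Carol = 6.
The 5 still-open variables together cover exactly {3, 5, 7, 8, 10} — 5 values for 5 variables — and 3 appears only in Erin's list, so Erin = 3.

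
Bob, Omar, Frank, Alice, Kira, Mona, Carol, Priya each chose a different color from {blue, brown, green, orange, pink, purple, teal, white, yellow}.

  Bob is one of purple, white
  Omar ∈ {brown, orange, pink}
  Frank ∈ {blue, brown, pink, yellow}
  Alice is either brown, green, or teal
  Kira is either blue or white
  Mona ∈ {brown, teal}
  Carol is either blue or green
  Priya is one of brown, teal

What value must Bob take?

Mona and Priya between them cover only {brown, teal} — a naked pair. Remove those values from Omar, Frank, Alice.
Alice's domain is down to {green}, so Alice = green. Strike green from Carol.
Carol must be blue (only option left). So Frank, Kira can't be blue.
Kira's domain is down to {white}, so Kira = white. Strike white from Bob.
So Bob = purple.

purple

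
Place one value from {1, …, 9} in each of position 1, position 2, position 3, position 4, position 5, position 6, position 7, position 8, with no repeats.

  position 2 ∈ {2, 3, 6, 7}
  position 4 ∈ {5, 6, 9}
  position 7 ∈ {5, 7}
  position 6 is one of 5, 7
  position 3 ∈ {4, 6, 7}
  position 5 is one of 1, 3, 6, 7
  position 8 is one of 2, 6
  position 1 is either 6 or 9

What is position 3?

The 8 variables draw from only 8 values {1, 2, 3, 4, 5, 6, 7, 9}, so each is used; only position 5 can be 1, hence position 5 = 1.
The 7 still-open variables together cover exactly {2, 3, 4, 5, 6, 7, 9} — 7 values for 7 variables — and 3 appears only in position 2's list, so position 2 = 3.
The 6 still-open variables draw from only 6 values {2, 4, 5, 6, 7, 9}, so each is used; only position 8 can be 2, hence position 8 = 2.
The 5 still-open variables together cover exactly {4, 5, 6, 7, 9} — 5 values for 5 variables — and 4 appears only in position 3's list, so position 3 = 4.

4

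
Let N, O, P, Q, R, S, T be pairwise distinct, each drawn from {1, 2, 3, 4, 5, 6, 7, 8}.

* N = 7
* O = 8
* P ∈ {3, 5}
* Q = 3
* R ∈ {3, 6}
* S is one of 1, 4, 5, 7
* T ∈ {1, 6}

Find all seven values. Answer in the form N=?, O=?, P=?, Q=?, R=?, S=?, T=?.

N has just one choice, so N = 7. Eliminate 7 elsewhere: S.
That leaves O = 8.
Q must be 3 (only option left). Remove 3 from P, R.
R must be 6 (only option left). Remove 6 from T.
That leaves T = 1. Eliminate 1 elsewhere: S.
P must be 5 (only option left). Remove 5 from S.
S has just one choice, so S = 4.

N=7, O=8, P=5, Q=3, R=6, S=4, T=1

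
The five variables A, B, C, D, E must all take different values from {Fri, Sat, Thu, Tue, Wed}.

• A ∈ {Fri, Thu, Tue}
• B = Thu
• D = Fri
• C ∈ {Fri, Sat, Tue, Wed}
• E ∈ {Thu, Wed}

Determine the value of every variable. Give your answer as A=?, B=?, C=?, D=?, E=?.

A=Tue, B=Thu, C=Sat, D=Fri, E=Wed

B has just one choice, so B = Thu. So A, E can't be Thu.
That leaves D = Fri. So A, C can't be Fri.
That leaves E = Wed. So C can't be Wed.
That leaves A = Tue. Eliminate Tue elsewhere: C.
That leaves C = Sat.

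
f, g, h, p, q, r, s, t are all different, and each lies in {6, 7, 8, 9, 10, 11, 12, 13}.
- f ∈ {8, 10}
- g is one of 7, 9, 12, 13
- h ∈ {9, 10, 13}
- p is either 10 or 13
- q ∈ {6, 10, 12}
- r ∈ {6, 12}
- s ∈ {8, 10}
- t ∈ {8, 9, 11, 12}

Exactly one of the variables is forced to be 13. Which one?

The 8 variables draw from only 8 values {6, 7, 8, 9, 10, 11, 12, 13}, so each is used; only g can be 7, hence g = 7.
The 7 still-open variables together cover exactly {6, 8, 9, 10, 11, 12, 13} — 7 values for 7 variables — and 11 appears only in t's list, so t = 11.
The 6 still-open variables draw from only 6 values {6, 8, 9, 10, 12, 13}, so each is used; only h can be 9, hence h = 9.
The 5 still-open variables together cover exactly {6, 8, 10, 12, 13} — 5 values for 5 variables — and 13 appears only in p's list, so p = 13.

p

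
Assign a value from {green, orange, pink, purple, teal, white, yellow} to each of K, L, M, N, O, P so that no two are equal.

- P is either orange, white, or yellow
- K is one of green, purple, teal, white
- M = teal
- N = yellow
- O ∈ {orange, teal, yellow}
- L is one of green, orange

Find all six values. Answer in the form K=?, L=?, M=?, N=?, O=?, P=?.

M's domain is down to {teal}, so M = teal. Eliminate teal elsewhere: K, O.
N's domain is down to {yellow}, so N = yellow. Strike yellow from O, P.
O must be orange (only option left). Remove orange from L, P.
That leaves P = white. So K can't be white.
L has just one choice, so L = green. So K can't be green.
K's domain is down to {purple}, so K = purple.

K=purple, L=green, M=teal, N=yellow, O=orange, P=white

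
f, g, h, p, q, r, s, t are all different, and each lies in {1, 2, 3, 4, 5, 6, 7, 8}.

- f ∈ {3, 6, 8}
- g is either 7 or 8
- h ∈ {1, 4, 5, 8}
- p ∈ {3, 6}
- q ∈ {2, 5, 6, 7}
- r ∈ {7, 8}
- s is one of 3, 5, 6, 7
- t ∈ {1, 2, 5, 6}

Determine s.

5

Among the 8 variables, 4 fits only h (and all 8 values in {1, 2, 3, 4, 5, 6, 7, 8} must be used), so h = 4.
The 7 still-open variables draw from only 7 values {1, 2, 3, 5, 6, 7, 8}, so each is used; only t can be 1, hence t = 1.
Among the 6 still-open variables, 2 fits only q (and all 6 values in {2, 3, 5, 6, 7, 8} must be used), so q = 2.
The 5 still-open variables draw from only 5 values {3, 5, 6, 7, 8}, so each is used; only s can be 5, hence s = 5.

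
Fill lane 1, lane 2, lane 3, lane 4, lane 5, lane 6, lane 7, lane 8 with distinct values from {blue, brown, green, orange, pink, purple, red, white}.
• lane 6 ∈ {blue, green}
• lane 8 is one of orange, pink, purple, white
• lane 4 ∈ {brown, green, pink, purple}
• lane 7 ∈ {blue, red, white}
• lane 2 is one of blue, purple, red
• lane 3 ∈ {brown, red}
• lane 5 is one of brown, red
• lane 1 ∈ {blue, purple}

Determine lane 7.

The 8 variables draw from only 8 values {blue, brown, green, orange, pink, purple, red, white}, so each is used; only lane 8 can be orange, hence lane 8 = orange.
The 7 still-open variables draw from only 7 values {blue, brown, green, pink, purple, red, white}, so each is used; only lane 4 can be pink, hence lane 4 = pink.
The 6 still-open variables draw from only 6 values {blue, brown, green, purple, red, white}, so each is used; only lane 6 can be green, hence lane 6 = green.
The 5 still-open variables draw from only 5 values {blue, brown, purple, red, white}, so each is used; only lane 7 can be white, hence lane 7 = white.

white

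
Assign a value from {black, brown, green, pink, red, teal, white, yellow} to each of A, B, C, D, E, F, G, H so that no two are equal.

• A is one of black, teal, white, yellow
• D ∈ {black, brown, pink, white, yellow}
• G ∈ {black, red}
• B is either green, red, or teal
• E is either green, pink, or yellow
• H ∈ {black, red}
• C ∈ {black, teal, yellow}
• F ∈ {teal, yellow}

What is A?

white

Among the 8 variables, brown fits only D (and all 8 values in {black, brown, green, pink, red, teal, white, yellow} must be used), so D = brown.
The 7 still-open variables draw from only 7 values {black, green, pink, red, teal, white, yellow}, so each is used; only E can be pink, hence E = pink.
Among the 6 still-open variables, green fits only B (and all 6 values in {black, green, red, teal, white, yellow} must be used), so B = green.
The 5 still-open variables together cover exactly {black, red, teal, white, yellow} — 5 values for 5 variables — and white appears only in A's list, so A = white.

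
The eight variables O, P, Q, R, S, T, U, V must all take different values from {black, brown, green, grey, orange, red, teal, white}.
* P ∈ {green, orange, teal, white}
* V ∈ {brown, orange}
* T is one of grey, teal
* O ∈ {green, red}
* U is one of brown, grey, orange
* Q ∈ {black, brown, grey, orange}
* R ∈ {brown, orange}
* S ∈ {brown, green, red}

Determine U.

The 8 variables draw from only 8 values {black, brown, green, grey, orange, red, teal, white}, so each is used; only Q can be black, hence Q = black.
The 7 still-open variables draw from only 7 values {brown, green, grey, orange, red, teal, white}, so each is used; only P can be white, hence P = white.
The 6 still-open variables together cover exactly {brown, green, grey, orange, red, teal} — 6 values for 6 variables — and teal appears only in T's list, so T = teal.
Among the 5 still-open variables, grey fits only U (and all 5 values in {brown, green, grey, orange, red} must be used), so U = grey.

grey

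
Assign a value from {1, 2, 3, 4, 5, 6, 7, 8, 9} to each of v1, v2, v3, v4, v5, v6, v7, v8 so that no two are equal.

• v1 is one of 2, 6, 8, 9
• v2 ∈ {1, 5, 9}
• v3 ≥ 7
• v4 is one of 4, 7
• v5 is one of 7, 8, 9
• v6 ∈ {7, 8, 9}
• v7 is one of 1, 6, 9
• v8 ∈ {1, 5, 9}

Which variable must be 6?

Among the 8 variables, 2 fits only v1 (and all 8 values in {1, 2, 4, 5, 6, 7, 8, 9} must be used), so v1 = 2.
The 7 still-open variables draw from only 7 values {1, 4, 5, 6, 7, 8, 9}, so each is used; only v4 can be 4, hence v4 = 4.
Among the 6 still-open variables, 6 fits only v7 (and all 6 values in {1, 5, 6, 7, 8, 9} must be used), so v7 = 6.

v7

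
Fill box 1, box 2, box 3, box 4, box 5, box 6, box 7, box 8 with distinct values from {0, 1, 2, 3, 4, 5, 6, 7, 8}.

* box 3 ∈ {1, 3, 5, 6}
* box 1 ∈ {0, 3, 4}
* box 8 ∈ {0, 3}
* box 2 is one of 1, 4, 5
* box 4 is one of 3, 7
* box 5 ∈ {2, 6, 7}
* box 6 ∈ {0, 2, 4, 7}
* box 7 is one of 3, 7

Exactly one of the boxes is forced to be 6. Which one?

box 4 and box 7 share exactly the 2 values {3, 7}; by pigeonhole those values go to them, so strike 3, 7 from box 1, box 3, box 5, box 6, box 8.
box 8's domain is down to {0}, so box 8 = 0. So box 1, box 6 can't be 0.
That leaves box 1 = 4. So box 2, box 6 can't be 4.
That leaves box 6 = 2. Remove 2 from box 5.
So 6 goes to box 5.

box 5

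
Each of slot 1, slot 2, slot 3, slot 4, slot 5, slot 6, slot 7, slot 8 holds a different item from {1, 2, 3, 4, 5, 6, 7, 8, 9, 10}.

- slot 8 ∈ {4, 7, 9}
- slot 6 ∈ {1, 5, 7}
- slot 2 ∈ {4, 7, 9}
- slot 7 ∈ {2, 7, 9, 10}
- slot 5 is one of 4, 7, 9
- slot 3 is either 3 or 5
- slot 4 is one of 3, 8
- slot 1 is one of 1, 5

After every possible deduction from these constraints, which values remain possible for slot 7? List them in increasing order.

slot 2, slot 5, slot 8 share exactly the 3 values {4, 7, 9}; by pigeonhole those values go to them, so strike 4, 7, 9 from slot 6, slot 7.
The 2 variables slot 1 and slot 6 are confined to {1, 5}, which locks those values in; drop them from slot 3.
slot 3's domain is down to {3}, so slot 3 = 3. Remove 3 from slot 4.
That leaves slot 4 = 8.
No further eliminations apply; slot 7 can still be any of 2, 10.

2, 10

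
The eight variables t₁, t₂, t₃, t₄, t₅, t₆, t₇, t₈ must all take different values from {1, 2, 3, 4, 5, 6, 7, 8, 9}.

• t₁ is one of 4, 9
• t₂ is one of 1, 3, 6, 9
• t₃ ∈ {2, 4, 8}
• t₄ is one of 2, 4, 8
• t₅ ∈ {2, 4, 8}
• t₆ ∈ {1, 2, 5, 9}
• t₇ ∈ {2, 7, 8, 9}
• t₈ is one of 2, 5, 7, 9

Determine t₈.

5

The 3 variables t₃, t₄, t₅ are confined to {2, 4, 8}, which locks those values in; drop them from t₁, t₆, t₇, t₈.
t₁ has just one choice, so t₁ = 9. Strike 9 from t₂, t₆, t₇, t₈.
t₇'s domain is down to {7}, so t₇ = 7. Strike 7 from t₈.
So t₈ = 5.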